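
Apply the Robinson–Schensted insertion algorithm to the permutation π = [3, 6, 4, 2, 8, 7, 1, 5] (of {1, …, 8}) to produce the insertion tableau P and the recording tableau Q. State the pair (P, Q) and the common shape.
P = [1, 4, 5] / [2, 7] / [3, 8] / [6];  Q = [1, 2, 5] / [3, 6] / [4, 8] / [7];  common shape = (3, 2, 2, 1)

Row-insert the values π_1, π_2, … into P one at a time, bumping the leftmost entry strictly greater than the inserted value down to the next row. The recording tableau Q records, in position (i, j), the step at which that cell was added to P.
  Insert 3 (step 1): P = [3];  Q = [1]
  Insert 6 (step 2): P = [3, 6];  Q = [1, 2]
  Insert 4 (step 3): P = [3, 4] / [6];  Q = [1, 2] / [3]
  Insert 2 (step 4): P = [2, 4] / [3] / [6];  Q = [1, 2] / [3] / [4]
  Insert 8 (step 5): P = [2, 4, 8] / [3] / [6];  Q = [1, 2, 5] / [3] / [4]
  Insert 7 (step 6): P = [2, 4, 7] / [3, 8] / [6];  Q = [1, 2, 5] / [3, 6] / [4]
  Insert 1 (step 7): P = [1, 4, 7] / [2, 8] / [3] / [6];  Q = [1, 2, 5] / [3, 6] / [4] / [7]
  Insert 5 (step 8): P = [1, 4, 5] / [2, 7] / [3, 8] / [6];  Q = [1, 2, 5] / [3, 6] / [4, 8] / [7]
Final shape: (3, 2, 2, 1).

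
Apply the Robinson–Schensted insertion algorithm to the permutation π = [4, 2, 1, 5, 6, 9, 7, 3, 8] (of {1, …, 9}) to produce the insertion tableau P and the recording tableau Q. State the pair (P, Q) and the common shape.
P = [1, 3, 6, 7, 8] / [2, 5] / [4, 9];  Q = [1, 4, 5, 6, 9] / [2, 7] / [3, 8];  common shape = (5, 2, 2)

Row-insert the values π_1, π_2, … into P one at a time, bumping the leftmost entry strictly greater than the inserted value down to the next row. The recording tableau Q records, in position (i, j), the step at which that cell was added to P.
  Insert 4 (step 1): P = [4];  Q = [1]
  Insert 2 (step 2): P = [2] / [4];  Q = [1] / [2]
  Insert 1 (step 3): P = [1] / [2] / [4];  Q = [1] / [2] / [3]
  Insert 5 (step 4): P = [1, 5] / [2] / [4];  Q = [1, 4] / [2] / [3]
  Insert 6 (step 5): P = [1, 5, 6] / [2] / [4];  Q = [1, 4, 5] / [2] / [3]
  Insert 9 (step 6): P = [1, 5, 6, 9] / [2] / [4];  Q = [1, 4, 5, 6] / [2] / [3]
  Insert 7 (step 7): P = [1, 5, 6, 7] / [2, 9] / [4];  Q = [1, 4, 5, 6] / [2, 7] / [3]
  Insert 3 (step 8): P = [1, 3, 6, 7] / [2, 5] / [4, 9];  Q = [1, 4, 5, 6] / [2, 7] / [3, 8]
  Insert 8 (step 9): P = [1, 3, 6, 7, 8] / [2, 5] / [4, 9];  Q = [1, 4, 5, 6, 9] / [2, 7] / [3, 8]
Final shape: (5, 2, 2).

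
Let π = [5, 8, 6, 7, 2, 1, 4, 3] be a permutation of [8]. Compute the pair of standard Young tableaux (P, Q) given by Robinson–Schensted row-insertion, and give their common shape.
P = [1, 3, 7] / [2, 4] / [5, 6] / [8];  Q = [1, 2, 4] / [3, 7] / [5, 8] / [6];  common shape = (3, 2, 2, 1)

Row-insert the values π_1, π_2, … into P one at a time, bumping the leftmost entry strictly greater than the inserted value down to the next row. The recording tableau Q records, in position (i, j), the step at which that cell was added to P.
  Insert 5 (step 1): P = [5];  Q = [1]
  Insert 8 (step 2): P = [5, 8];  Q = [1, 2]
  Insert 6 (step 3): P = [5, 6] / [8];  Q = [1, 2] / [3]
  Insert 7 (step 4): P = [5, 6, 7] / [8];  Q = [1, 2, 4] / [3]
  Insert 2 (step 5): P = [2, 6, 7] / [5] / [8];  Q = [1, 2, 4] / [3] / [5]
  Insert 1 (step 6): P = [1, 6, 7] / [2] / [5] / [8];  Q = [1, 2, 4] / [3] / [5] / [6]
  Insert 4 (step 7): P = [1, 4, 7] / [2, 6] / [5] / [8];  Q = [1, 2, 4] / [3, 7] / [5] / [6]
  Insert 3 (step 8): P = [1, 3, 7] / [2, 4] / [5, 6] / [8];  Q = [1, 2, 4] / [3, 7] / [5, 8] / [6]
Final shape: (3, 2, 2, 1).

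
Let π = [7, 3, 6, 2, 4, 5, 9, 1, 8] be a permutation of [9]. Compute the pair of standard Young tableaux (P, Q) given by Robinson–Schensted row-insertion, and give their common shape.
P = [1, 4, 5, 8] / [2, 6, 9] / [3] / [7];  Q = [1, 3, 6, 7] / [2, 5, 9] / [4] / [8];  common shape = (4, 3, 1, 1)

Row-insert the values π_1, π_2, … into P one at a time, bumping the leftmost entry strictly greater than the inserted value down to the next row. The recording tableau Q records, in position (i, j), the step at which that cell was added to P.
  Insert 7 (step 1): P = [7];  Q = [1]
  Insert 3 (step 2): P = [3] / [7];  Q = [1] / [2]
  Insert 6 (step 3): P = [3, 6] / [7];  Q = [1, 3] / [2]
  Insert 2 (step 4): P = [2, 6] / [3] / [7];  Q = [1, 3] / [2] / [4]
  Insert 4 (step 5): P = [2, 4] / [3, 6] / [7];  Q = [1, 3] / [2, 5] / [4]
  Insert 5 (step 6): P = [2, 4, 5] / [3, 6] / [7];  Q = [1, 3, 6] / [2, 5] / [4]
  Insert 9 (step 7): P = [2, 4, 5, 9] / [3, 6] / [7];  Q = [1, 3, 6, 7] / [2, 5] / [4]
  Insert 1 (step 8): P = [1, 4, 5, 9] / [2, 6] / [3] / [7];  Q = [1, 3, 6, 7] / [2, 5] / [4] / [8]
  Insert 8 (step 9): P = [1, 4, 5, 8] / [2, 6, 9] / [3] / [7];  Q = [1, 3, 6, 7] / [2, 5, 9] / [4] / [8]
Final shape: (4, 3, 1, 1).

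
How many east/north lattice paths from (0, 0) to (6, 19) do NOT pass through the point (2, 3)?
Number of paths = 128650

Total paths from (0, 0) to (6, 19): C(25, 6) = 177100. Paths through (2, 3): (paths (0, 0) → (2, 3)) × (paths (2, 3) → (6, 19)) = C(5, 2) · C(20, 4) = 10 · 4845 = 48450. Avoidance count = 177100 − 48450 = 128650.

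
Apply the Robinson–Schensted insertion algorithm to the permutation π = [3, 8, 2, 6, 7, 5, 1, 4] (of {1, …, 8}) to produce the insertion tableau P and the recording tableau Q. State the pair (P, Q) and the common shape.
P = [1, 4, 7] / [2, 5] / [3, 6] / [8];  Q = [1, 2, 5] / [3, 4] / [6, 8] / [7];  common shape = (3, 2, 2, 1)

Row-insert the values π_1, π_2, … into P one at a time, bumping the leftmost entry strictly greater than the inserted value down to the next row. The recording tableau Q records, in position (i, j), the step at which that cell was added to P.
  Insert 3 (step 1): P = [3];  Q = [1]
  Insert 8 (step 2): P = [3, 8];  Q = [1, 2]
  Insert 2 (step 3): P = [2, 8] / [3];  Q = [1, 2] / [3]
  Insert 6 (step 4): P = [2, 6] / [3, 8];  Q = [1, 2] / [3, 4]
  Insert 7 (step 5): P = [2, 6, 7] / [3, 8];  Q = [1, 2, 5] / [3, 4]
  Insert 5 (step 6): P = [2, 5, 7] / [3, 6] / [8];  Q = [1, 2, 5] / [3, 4] / [6]
  Insert 1 (step 7): P = [1, 5, 7] / [2, 6] / [3] / [8];  Q = [1, 2, 5] / [3, 4] / [6] / [7]
  Insert 4 (step 8): P = [1, 4, 7] / [2, 5] / [3, 6] / [8];  Q = [1, 2, 5] / [3, 4] / [6, 8] / [7]
Final shape: (3, 2, 2, 1).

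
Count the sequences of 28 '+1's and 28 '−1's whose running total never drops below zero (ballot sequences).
C_28 = 263747951750360

These ballot sequences are counted by the Catalan number C_n = (1/(n + 1)) · C(2n, n). For n = 28: C_28 = (1/29) · C(56, 28) = 7648690600760440/29 = 263747951750360.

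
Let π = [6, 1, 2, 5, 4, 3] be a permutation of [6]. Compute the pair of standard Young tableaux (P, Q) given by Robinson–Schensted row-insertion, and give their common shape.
P = [1, 2, 3] / [4] / [5] / [6];  Q = [1, 3, 4] / [2] / [5] / [6];  common shape = (3, 1, 1, 1)

Row-insert the values π_1, π_2, … into P one at a time, bumping the leftmost entry strictly greater than the inserted value down to the next row. The recording tableau Q records, in position (i, j), the step at which that cell was added to P.
  Insert 6 (step 1): P = [6];  Q = [1]
  Insert 1 (step 2): P = [1] / [6];  Q = [1] / [2]
  Insert 2 (step 3): P = [1, 2] / [6];  Q = [1, 3] / [2]
  Insert 5 (step 4): P = [1, 2, 5] / [6];  Q = [1, 3, 4] / [2]
  Insert 4 (step 5): P = [1, 2, 4] / [5] / [6];  Q = [1, 3, 4] / [2] / [5]
  Insert 3 (step 6): P = [1, 2, 3] / [4] / [5] / [6];  Q = [1, 3, 4] / [2] / [5] / [6]
Final shape: (3, 1, 1, 1).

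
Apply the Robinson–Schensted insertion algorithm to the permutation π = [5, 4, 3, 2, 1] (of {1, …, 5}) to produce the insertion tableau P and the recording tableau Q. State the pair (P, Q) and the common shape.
P = [1] / [2] / [3] / [4] / [5];  Q = [1] / [2] / [3] / [4] / [5];  common shape = (1, 1, 1, 1, 1)

Row-insert the values π_1, π_2, … into P one at a time, bumping the leftmost entry strictly greater than the inserted value down to the next row. The recording tableau Q records, in position (i, j), the step at which that cell was added to P.
  Insert 5 (step 1): P = [5];  Q = [1]
  Insert 4 (step 2): P = [4] / [5];  Q = [1] / [2]
  Insert 3 (step 3): P = [3] / [4] / [5];  Q = [1] / [2] / [3]
  Insert 2 (step 4): P = [2] / [3] / [4] / [5];  Q = [1] / [2] / [3] / [4]
  Insert 1 (step 5): P = [1] / [2] / [3] / [4] / [5];  Q = [1] / [2] / [3] / [4] / [5]
Final shape: (1, 1, 1, 1, 1).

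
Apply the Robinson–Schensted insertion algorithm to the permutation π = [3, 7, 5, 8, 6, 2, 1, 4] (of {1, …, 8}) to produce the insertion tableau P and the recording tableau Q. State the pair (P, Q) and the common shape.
P = [1, 4, 6] / [2, 5] / [3, 8] / [7];  Q = [1, 2, 4] / [3, 5] / [6, 8] / [7];  common shape = (3, 2, 2, 1)

Row-insert the values π_1, π_2, … into P one at a time, bumping the leftmost entry strictly greater than the inserted value down to the next row. The recording tableau Q records, in position (i, j), the step at which that cell was added to P.
  Insert 3 (step 1): P = [3];  Q = [1]
  Insert 7 (step 2): P = [3, 7];  Q = [1, 2]
  Insert 5 (step 3): P = [3, 5] / [7];  Q = [1, 2] / [3]
  Insert 8 (step 4): P = [3, 5, 8] / [7];  Q = [1, 2, 4] / [3]
  Insert 6 (step 5): P = [3, 5, 6] / [7, 8];  Q = [1, 2, 4] / [3, 5]
  Insert 2 (step 6): P = [2, 5, 6] / [3, 8] / [7];  Q = [1, 2, 4] / [3, 5] / [6]
  Insert 1 (step 7): P = [1, 5, 6] / [2, 8] / [3] / [7];  Q = [1, 2, 4] / [3, 5] / [6] / [7]
  Insert 4 (step 8): P = [1, 4, 6] / [2, 5] / [3, 8] / [7];  Q = [1, 2, 4] / [3, 5] / [6, 8] / [7]
Final shape: (3, 2, 2, 1).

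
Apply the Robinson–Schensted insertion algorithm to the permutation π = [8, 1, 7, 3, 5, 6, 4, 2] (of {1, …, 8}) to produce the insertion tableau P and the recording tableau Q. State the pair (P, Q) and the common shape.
P = [1, 2, 4, 6] / [3] / [5] / [7] / [8];  Q = [1, 3, 5, 6] / [2] / [4] / [7] / [8];  common shape = (4, 1, 1, 1, 1)

Row-insert the values π_1, π_2, … into P one at a time, bumping the leftmost entry strictly greater than the inserted value down to the next row. The recording tableau Q records, in position (i, j), the step at which that cell was added to P.
  Insert 8 (step 1): P = [8];  Q = [1]
  Insert 1 (step 2): P = [1] / [8];  Q = [1] / [2]
  Insert 7 (step 3): P = [1, 7] / [8];  Q = [1, 3] / [2]
  Insert 3 (step 4): P = [1, 3] / [7] / [8];  Q = [1, 3] / [2] / [4]
  Insert 5 (step 5): P = [1, 3, 5] / [7] / [8];  Q = [1, 3, 5] / [2] / [4]
  Insert 6 (step 6): P = [1, 3, 5, 6] / [7] / [8];  Q = [1, 3, 5, 6] / [2] / [4]
  Insert 4 (step 7): P = [1, 3, 4, 6] / [5] / [7] / [8];  Q = [1, 3, 5, 6] / [2] / [4] / [7]
  Insert 2 (step 8): P = [1, 2, 4, 6] / [3] / [5] / [7] / [8];  Q = [1, 3, 5, 6] / [2] / [4] / [7] / [8]
Final shape: (4, 1, 1, 1, 1).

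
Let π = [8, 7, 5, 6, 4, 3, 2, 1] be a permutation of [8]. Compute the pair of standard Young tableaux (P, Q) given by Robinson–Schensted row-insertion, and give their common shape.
P = [1, 6] / [2] / [3] / [4] / [5] / [7] / [8];  Q = [1, 4] / [2] / [3] / [5] / [6] / [7] / [8];  common shape = (2, 1, 1, 1, 1, 1, 1)

Row-insert the values π_1, π_2, … into P one at a time, bumping the leftmost entry strictly greater than the inserted value down to the next row. The recording tableau Q records, in position (i, j), the step at which that cell was added to P.
  Insert 8 (step 1): P = [8];  Q = [1]
  Insert 7 (step 2): P = [7] / [8];  Q = [1] / [2]
  Insert 5 (step 3): P = [5] / [7] / [8];  Q = [1] / [2] / [3]
  Insert 6 (step 4): P = [5, 6] / [7] / [8];  Q = [1, 4] / [2] / [3]
  Insert 4 (step 5): P = [4, 6] / [5] / [7] / [8];  Q = [1, 4] / [2] / [3] / [5]
  Insert 3 (step 6): P = [3, 6] / [4] / [5] / [7] / [8];  Q = [1, 4] / [2] / [3] / [5] / [6]
  Insert 2 (step 7): P = [2, 6] / [3] / [4] / [5] / [7] / [8];  Q = [1, 4] / [2] / [3] / [5] / [6] / [7]
  Insert 1 (step 8): P = [1, 6] / [2] / [3] / [4] / [5] / [7] / [8];  Q = [1, 4] / [2] / [3] / [5] / [6] / [7] / [8]
Final shape: (2, 1, 1, 1, 1, 1, 1).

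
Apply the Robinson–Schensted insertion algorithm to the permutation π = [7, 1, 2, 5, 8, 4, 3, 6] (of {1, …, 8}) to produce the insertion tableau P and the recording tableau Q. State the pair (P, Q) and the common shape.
P = [1, 2, 3, 6] / [4, 8] / [5] / [7];  Q = [1, 3, 4, 5] / [2, 8] / [6] / [7];  common shape = (4, 2, 1, 1)

Row-insert the values π_1, π_2, … into P one at a time, bumping the leftmost entry strictly greater than the inserted value down to the next row. The recording tableau Q records, in position (i, j), the step at which that cell was added to P.
  Insert 7 (step 1): P = [7];  Q = [1]
  Insert 1 (step 2): P = [1] / [7];  Q = [1] / [2]
  Insert 2 (step 3): P = [1, 2] / [7];  Q = [1, 3] / [2]
  Insert 5 (step 4): P = [1, 2, 5] / [7];  Q = [1, 3, 4] / [2]
  Insert 8 (step 5): P = [1, 2, 5, 8] / [7];  Q = [1, 3, 4, 5] / [2]
  Insert 4 (step 6): P = [1, 2, 4, 8] / [5] / [7];  Q = [1, 3, 4, 5] / [2] / [6]
  Insert 3 (step 7): P = [1, 2, 3, 8] / [4] / [5] / [7];  Q = [1, 3, 4, 5] / [2] / [6] / [7]
  Insert 6 (step 8): P = [1, 2, 3, 6] / [4, 8] / [5] / [7];  Q = [1, 3, 4, 5] / [2, 8] / [6] / [7]
Final shape: (4, 2, 1, 1).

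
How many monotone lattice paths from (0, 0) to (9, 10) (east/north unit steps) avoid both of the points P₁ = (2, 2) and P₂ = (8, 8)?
Number of paths = 31790

Inclusion–exclusion. Total paths: C(19, 9) = 92378. Through P₁: C(4, 2)·C(15, 7) = 38610. Through P₂: C(16, 8)·C(3, 1) = 38610. Since P₁ is strictly southwest of P₂, a monotone path through both must visit P₁ then P₂; paths through both = C(4, 2)·C(12, 6)·C(3, 1) = 16632. Avoid both = 92378 − 38610 − 38610 + 16632 = 31790.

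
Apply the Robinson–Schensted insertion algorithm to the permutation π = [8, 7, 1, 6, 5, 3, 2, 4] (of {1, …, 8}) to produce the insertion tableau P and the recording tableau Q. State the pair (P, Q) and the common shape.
P = [1, 2, 4] / [3] / [5] / [6] / [7] / [8];  Q = [1, 4, 8] / [2] / [3] / [5] / [6] / [7];  common shape = (3, 1, 1, 1, 1, 1)

Row-insert the values π_1, π_2, … into P one at a time, bumping the leftmost entry strictly greater than the inserted value down to the next row. The recording tableau Q records, in position (i, j), the step at which that cell was added to P.
  Insert 8 (step 1): P = [8];  Q = [1]
  Insert 7 (step 2): P = [7] / [8];  Q = [1] / [2]
  Insert 1 (step 3): P = [1] / [7] / [8];  Q = [1] / [2] / [3]
  Insert 6 (step 4): P = [1, 6] / [7] / [8];  Q = [1, 4] / [2] / [3]
  Insert 5 (step 5): P = [1, 5] / [6] / [7] / [8];  Q = [1, 4] / [2] / [3] / [5]
  Insert 3 (step 6): P = [1, 3] / [5] / [6] / [7] / [8];  Q = [1, 4] / [2] / [3] / [5] / [6]
  Insert 2 (step 7): P = [1, 2] / [3] / [5] / [6] / [7] / [8];  Q = [1, 4] / [2] / [3] / [5] / [6] / [7]
  Insert 4 (step 8): P = [1, 2, 4] / [3] / [5] / [6] / [7] / [8];  Q = [1, 4, 8] / [2] / [3] / [5] / [6] / [7]
Final shape: (3, 1, 1, 1, 1, 1).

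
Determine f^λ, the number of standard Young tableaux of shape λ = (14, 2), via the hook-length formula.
# SYT of shape (14, 2) = 104

Hook-length formula: f^λ = n! / Π hook(c), product over all cells c of the Young diagram. For λ = (14, 2), n = 16 boxes. Hook lengths by row (left-to-right, top-to-bottom): [15, 14, 12, 11, 10, 9, 8, 7, 6, 5, 4, 3, 2, 1]; [2, 1]. Product of hooks = 201180672000. So f^λ = 16! / 201180672000 = 20922789888000 / 201180672000 = 104.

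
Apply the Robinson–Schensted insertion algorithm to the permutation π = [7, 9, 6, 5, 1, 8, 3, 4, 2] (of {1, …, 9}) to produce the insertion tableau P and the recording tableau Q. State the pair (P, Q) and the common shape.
P = [1, 2, 4] / [3, 8] / [5, 9] / [6] / [7];  Q = [1, 2, 8] / [3, 6] / [4, 7] / [5] / [9];  common shape = (3, 2, 2, 1, 1)

Row-insert the values π_1, π_2, … into P one at a time, bumping the leftmost entry strictly greater than the inserted value down to the next row. The recording tableau Q records, in position (i, j), the step at which that cell was added to P.
  Insert 7 (step 1): P = [7];  Q = [1]
  Insert 9 (step 2): P = [7, 9];  Q = [1, 2]
  Insert 6 (step 3): P = [6, 9] / [7];  Q = [1, 2] / [3]
  Insert 5 (step 4): P = [5, 9] / [6] / [7];  Q = [1, 2] / [3] / [4]
  Insert 1 (step 5): P = [1, 9] / [5] / [6] / [7];  Q = [1, 2] / [3] / [4] / [5]
  Insert 8 (step 6): P = [1, 8] / [5, 9] / [6] / [7];  Q = [1, 2] / [3, 6] / [4] / [5]
  Insert 3 (step 7): P = [1, 3] / [5, 8] / [6, 9] / [7];  Q = [1, 2] / [3, 6] / [4, 7] / [5]
  Insert 4 (step 8): P = [1, 3, 4] / [5, 8] / [6, 9] / [7];  Q = [1, 2, 8] / [3, 6] / [4, 7] / [5]
  Insert 2 (step 9): P = [1, 2, 4] / [3, 8] / [5, 9] / [6] / [7];  Q = [1, 2, 8] / [3, 6] / [4, 7] / [5] / [9]
Final shape: (3, 2, 2, 1, 1).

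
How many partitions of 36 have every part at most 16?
p(36, parts ≤ 16) = 15892

Use the recurrence p(n, m) = p(n, m−1) + p(n−m, m): either the largest part is < m (count p(n, m−1)) or the largest part is exactly m (remove one copy of m, count p(n−m, m)). With p(0, ·) = 1 this gives p(36, parts ≤ 16) = 15892. (By conjugating Young diagrams, this also counts partitions of 36 into at most 16 parts.)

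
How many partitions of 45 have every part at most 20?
p(45, parts ≤ 20) = 81801

Use the recurrence p(n, m) = p(n, m−1) + p(n−m, m): either the largest part is < m (count p(n, m−1)) or the largest part is exactly m (remove one copy of m, count p(n−m, m)). With p(0, ·) = 1 this gives p(45, parts ≤ 20) = 81801. (By conjugating Young diagrams, this also counts partitions of 45 into at most 20 parts.)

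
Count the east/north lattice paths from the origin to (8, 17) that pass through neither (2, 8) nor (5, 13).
Number of paths = 644670

Inclusion–exclusion. Total paths: C(25, 8) = 1081575. Through P₁: C(10, 2)·C(15, 6) = 225225. Through P₂: C(18, 5)·C(7, 3) = 299880. Since P₁ is strictly southwest of P₂, a monotone path through both must visit P₁ then P₂; paths through both = C(10, 2)·C(8, 3)·C(7, 3) = 88200. Avoid both = 1081575 − 225225 − 299880 + 88200 = 644670.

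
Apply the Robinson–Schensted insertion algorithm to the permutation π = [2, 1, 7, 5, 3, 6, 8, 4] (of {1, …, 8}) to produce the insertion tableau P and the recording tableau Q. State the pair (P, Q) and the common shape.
P = [1, 3, 4, 8] / [2, 5, 6] / [7];  Q = [1, 3, 6, 7] / [2, 4, 8] / [5];  common shape = (4, 3, 1)

Row-insert the values π_1, π_2, … into P one at a time, bumping the leftmost entry strictly greater than the inserted value down to the next row. The recording tableau Q records, in position (i, j), the step at which that cell was added to P.
  Insert 2 (step 1): P = [2];  Q = [1]
  Insert 1 (step 2): P = [1] / [2];  Q = [1] / [2]
  Insert 7 (step 3): P = [1, 7] / [2];  Q = [1, 3] / [2]
  Insert 5 (step 4): P = [1, 5] / [2, 7];  Q = [1, 3] / [2, 4]
  Insert 3 (step 5): P = [1, 3] / [2, 5] / [7];  Q = [1, 3] / [2, 4] / [5]
  Insert 6 (step 6): P = [1, 3, 6] / [2, 5] / [7];  Q = [1, 3, 6] / [2, 4] / [5]
  Insert 8 (step 7): P = [1, 3, 6, 8] / [2, 5] / [7];  Q = [1, 3, 6, 7] / [2, 4] / [5]
  Insert 4 (step 8): P = [1, 3, 4, 8] / [2, 5, 6] / [7];  Q = [1, 3, 6, 7] / [2, 4, 8] / [5]
Final shape: (4, 3, 1).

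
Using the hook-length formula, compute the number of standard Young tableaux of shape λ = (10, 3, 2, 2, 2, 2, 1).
# SYT of shape (10, 3, 2, 2, 2, 2, 1) = 266741475

Hook-length formula: f^λ = n! / Π hook(c), product over all cells c of the Young diagram. For λ = (10, 3, 2, 2, 2, 2, 1), n = 22 boxes. Hook lengths by row (left-to-right, top-to-bottom): [16, 14, 9, 7, 6, 5, 4, 3, 2, 1]; [8, 6, 1]; [6, 4]; [5, 3]; [4, 2]; [3, 1]; [1]. Product of hooks = 4213820620800. So f^λ = 22! / 4213820620800 = 1124000727777607680000 / 4213820620800 = 266741475.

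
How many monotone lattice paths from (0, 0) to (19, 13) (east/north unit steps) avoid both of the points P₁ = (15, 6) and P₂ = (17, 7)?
Number of paths = 324333744

Inclusion–exclusion. Total paths: C(32, 19) = 347373600. Through P₁: C(21, 15)·C(11, 4) = 17907120. Through P₂: C(24, 17)·C(8, 2) = 9690912. Since P₁ is strictly southwest of P₂, a monotone path through both must visit P₁ then P₂; paths through both = C(21, 15)·C(3, 2)·C(8, 2) = 4558176. Avoid both = 347373600 − 17907120 − 9690912 + 4558176 = 324333744.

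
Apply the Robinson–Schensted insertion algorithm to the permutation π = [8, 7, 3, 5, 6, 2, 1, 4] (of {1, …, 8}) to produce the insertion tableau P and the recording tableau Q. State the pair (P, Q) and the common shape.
P = [1, 4, 6] / [2, 5] / [3] / [7] / [8];  Q = [1, 4, 5] / [2, 8] / [3] / [6] / [7];  common shape = (3, 2, 1, 1, 1)

Row-insert the values π_1, π_2, … into P one at a time, bumping the leftmost entry strictly greater than the inserted value down to the next row. The recording tableau Q records, in position (i, j), the step at which that cell was added to P.
  Insert 8 (step 1): P = [8];  Q = [1]
  Insert 7 (step 2): P = [7] / [8];  Q = [1] / [2]
  Insert 3 (step 3): P = [3] / [7] / [8];  Q = [1] / [2] / [3]
  Insert 5 (step 4): P = [3, 5] / [7] / [8];  Q = [1, 4] / [2] / [3]
  Insert 6 (step 5): P = [3, 5, 6] / [7] / [8];  Q = [1, 4, 5] / [2] / [3]
  Insert 2 (step 6): P = [2, 5, 6] / [3] / [7] / [8];  Q = [1, 4, 5] / [2] / [3] / [6]
  Insert 1 (step 7): P = [1, 5, 6] / [2] / [3] / [7] / [8];  Q = [1, 4, 5] / [2] / [3] / [6] / [7]
  Insert 4 (step 8): P = [1, 4, 6] / [2, 5] / [3] / [7] / [8];  Q = [1, 4, 5] / [2, 8] / [3] / [6] / [7]
Final shape: (3, 2, 1, 1, 1).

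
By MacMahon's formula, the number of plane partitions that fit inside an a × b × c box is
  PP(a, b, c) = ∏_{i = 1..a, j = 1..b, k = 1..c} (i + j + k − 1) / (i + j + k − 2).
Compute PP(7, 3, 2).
PP(7, 3, 2) = 4950

Evaluate the triple product over i = 1..7, j = 1..3, k = 1..2. The factors are (2/1) · (3/2) · (3/2) · (4/3) · (4/3) · (5/4) · (3/2) · (4/3) · … (42 factors total). The numerators and denominators telescope so the product is an integer; carrying out the multiplication exactly gives PP(7, 3, 2) = 4950.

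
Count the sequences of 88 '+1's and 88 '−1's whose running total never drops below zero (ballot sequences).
C_88 = 64633260585762914370496637486146181462681535261000

These ballot sequences are counted by the Catalan number C_n = (1/(n + 1)) · C(2n, n). For n = 88: C_88 = (1/89) · C(176, 88) = 5752360192132899378974200736267010150178656638229000/89 = 64633260585762914370496637486146181462681535261000.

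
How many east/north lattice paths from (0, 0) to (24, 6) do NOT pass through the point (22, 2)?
Number of paths = 589635

Total paths from (0, 0) to (24, 6): C(30, 24) = 593775. Paths through (22, 2): (paths (0, 0) → (22, 2)) × (paths (22, 2) → (24, 6)) = C(24, 22) · C(6, 2) = 276 · 15 = 4140. Avoidance count = 593775 − 4140 = 589635.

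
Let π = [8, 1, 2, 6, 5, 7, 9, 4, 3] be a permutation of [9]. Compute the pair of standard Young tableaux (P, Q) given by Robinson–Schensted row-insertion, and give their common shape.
P = [1, 2, 3, 7, 9] / [4] / [5] / [6] / [8];  Q = [1, 3, 4, 6, 7] / [2] / [5] / [8] / [9];  common shape = (5, 1, 1, 1, 1)

Row-insert the values π_1, π_2, … into P one at a time, bumping the leftmost entry strictly greater than the inserted value down to the next row. The recording tableau Q records, in position (i, j), the step at which that cell was added to P.
  Insert 8 (step 1): P = [8];  Q = [1]
  Insert 1 (step 2): P = [1] / [8];  Q = [1] / [2]
  Insert 2 (step 3): P = [1, 2] / [8];  Q = [1, 3] / [2]
  Insert 6 (step 4): P = [1, 2, 6] / [8];  Q = [1, 3, 4] / [2]
  Insert 5 (step 5): P = [1, 2, 5] / [6] / [8];  Q = [1, 3, 4] / [2] / [5]
  Insert 7 (step 6): P = [1, 2, 5, 7] / [6] / [8];  Q = [1, 3, 4, 6] / [2] / [5]
  Insert 9 (step 7): P = [1, 2, 5, 7, 9] / [6] / [8];  Q = [1, 3, 4, 6, 7] / [2] / [5]
  Insert 4 (step 8): P = [1, 2, 4, 7, 9] / [5] / [6] / [8];  Q = [1, 3, 4, 6, 7] / [2] / [5] / [8]
  Insert 3 (step 9): P = [1, 2, 3, 7, 9] / [4] / [5] / [6] / [8];  Q = [1, 3, 4, 6, 7] / [2] / [5] / [8] / [9]
Final shape: (5, 1, 1, 1, 1).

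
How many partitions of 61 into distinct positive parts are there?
q(61) = 12076

A partition into distinct parts is a strictly decreasing sequence summing to n. The recurrence d(n, m) = d(n, m−1) + d(n−m, m−1) (use part m at most once) with q(n) = d(n, n) gives q(61) = 12076. (Euler's theorem: # distinct-part partitions = # odd-part partitions.)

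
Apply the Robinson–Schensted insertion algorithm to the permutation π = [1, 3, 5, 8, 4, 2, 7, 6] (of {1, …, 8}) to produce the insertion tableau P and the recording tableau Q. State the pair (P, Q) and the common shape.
P = [1, 2, 4, 6] / [3, 7] / [5, 8];  Q = [1, 2, 3, 4] / [5, 7] / [6, 8];  common shape = (4, 2, 2)

Row-insert the values π_1, π_2, … into P one at a time, bumping the leftmost entry strictly greater than the inserted value down to the next row. The recording tableau Q records, in position (i, j), the step at which that cell was added to P.
  Insert 1 (step 1): P = [1];  Q = [1]
  Insert 3 (step 2): P = [1, 3];  Q = [1, 2]
  Insert 5 (step 3): P = [1, 3, 5];  Q = [1, 2, 3]
  Insert 8 (step 4): P = [1, 3, 5, 8];  Q = [1, 2, 3, 4]
  Insert 4 (step 5): P = [1, 3, 4, 8] / [5];  Q = [1, 2, 3, 4] / [5]
  Insert 2 (step 6): P = [1, 2, 4, 8] / [3] / [5];  Q = [1, 2, 3, 4] / [5] / [6]
  Insert 7 (step 7): P = [1, 2, 4, 7] / [3, 8] / [5];  Q = [1, 2, 3, 4] / [5, 7] / [6]
  Insert 6 (step 8): P = [1, 2, 4, 6] / [3, 7] / [5, 8];  Q = [1, 2, 3, 4] / [5, 7] / [6, 8]
Final shape: (4, 2, 2).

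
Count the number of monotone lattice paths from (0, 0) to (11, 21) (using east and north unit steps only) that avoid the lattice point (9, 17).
Number of paths = 82156230

Total paths from (0, 0) to (11, 21): C(32, 11) = 129024480. Paths through (9, 17): (paths (0, 0) → (9, 17)) × (paths (9, 17) → (11, 21)) = C(26, 9) · C(6, 2) = 3124550 · 15 = 46868250. Avoidance count = 129024480 − 46868250 = 82156230.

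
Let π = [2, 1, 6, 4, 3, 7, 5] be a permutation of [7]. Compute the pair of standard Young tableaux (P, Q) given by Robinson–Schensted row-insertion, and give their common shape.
P = [1, 3, 5] / [2, 4, 7] / [6];  Q = [1, 3, 6] / [2, 4, 7] / [5];  common shape = (3, 3, 1)

Row-insert the values π_1, π_2, … into P one at a time, bumping the leftmost entry strictly greater than the inserted value down to the next row. The recording tableau Q records, in position (i, j), the step at which that cell was added to P.
  Insert 2 (step 1): P = [2];  Q = [1]
  Insert 1 (step 2): P = [1] / [2];  Q = [1] / [2]
  Insert 6 (step 3): P = [1, 6] / [2];  Q = [1, 3] / [2]
  Insert 4 (step 4): P = [1, 4] / [2, 6];  Q = [1, 3] / [2, 4]
  Insert 3 (step 5): P = [1, 3] / [2, 4] / [6];  Q = [1, 3] / [2, 4] / [5]
  Insert 7 (step 6): P = [1, 3, 7] / [2, 4] / [6];  Q = [1, 3, 6] / [2, 4] / [5]
  Insert 5 (step 7): P = [1, 3, 5] / [2, 4, 7] / [6];  Q = [1, 3, 6] / [2, 4, 7] / [5]
Final shape: (3, 3, 1).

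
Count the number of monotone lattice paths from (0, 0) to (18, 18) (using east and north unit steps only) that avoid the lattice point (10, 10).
Number of paths = 6697325580

Total paths from (0, 0) to (18, 18): C(36, 18) = 9075135300. Paths through (10, 10): (paths (0, 0) → (10, 10)) × (paths (10, 10) → (18, 18)) = C(20, 10) · C(16, 8) = 184756 · 12870 = 2377809720. Avoidance count = 9075135300 − 2377809720 = 6697325580.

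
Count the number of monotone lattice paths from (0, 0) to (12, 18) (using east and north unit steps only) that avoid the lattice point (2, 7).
Number of paths = 73795449

Total paths from (0, 0) to (12, 18): C(30, 12) = 86493225. Paths through (2, 7): (paths (0, 0) → (2, 7)) × (paths (2, 7) → (12, 18)) = C(9, 2) · C(21, 10) = 36 · 352716 = 12697776. Avoidance count = 86493225 − 12697776 = 73795449.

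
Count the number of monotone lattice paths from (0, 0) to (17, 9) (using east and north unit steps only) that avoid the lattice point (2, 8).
Number of paths = 3123830

Total paths from (0, 0) to (17, 9): C(26, 17) = 3124550. Paths through (2, 8): (paths (0, 0) → (2, 8)) × (paths (2, 8) → (17, 9)) = C(10, 2) · C(16, 15) = 45 · 16 = 720. Avoidance count = 3124550 − 720 = 3123830.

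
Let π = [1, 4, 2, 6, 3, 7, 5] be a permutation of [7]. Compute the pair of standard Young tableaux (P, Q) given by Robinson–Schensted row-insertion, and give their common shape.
P = [1, 2, 3, 5] / [4, 6, 7];  Q = [1, 2, 4, 6] / [3, 5, 7];  common shape = (4, 3)

Row-insert the values π_1, π_2, … into P one at a time, bumping the leftmost entry strictly greater than the inserted value down to the next row. The recording tableau Q records, in position (i, j), the step at which that cell was added to P.
  Insert 1 (step 1): P = [1];  Q = [1]
  Insert 4 (step 2): P = [1, 4];  Q = [1, 2]
  Insert 2 (step 3): P = [1, 2] / [4];  Q = [1, 2] / [3]
  Insert 6 (step 4): P = [1, 2, 6] / [4];  Q = [1, 2, 4] / [3]
  Insert 3 (step 5): P = [1, 2, 3] / [4, 6];  Q = [1, 2, 4] / [3, 5]
  Insert 7 (step 6): P = [1, 2, 3, 7] / [4, 6];  Q = [1, 2, 4, 6] / [3, 5]
  Insert 5 (step 7): P = [1, 2, 3, 5] / [4, 6, 7];  Q = [1, 2, 4, 6] / [3, 5, 7]
Final shape: (4, 3).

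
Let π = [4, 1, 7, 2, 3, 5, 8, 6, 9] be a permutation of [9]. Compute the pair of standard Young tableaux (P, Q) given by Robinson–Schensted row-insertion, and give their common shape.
P = [1, 2, 3, 5, 6, 9] / [4, 7, 8];  Q = [1, 3, 5, 6, 7, 9] / [2, 4, 8];  common shape = (6, 3)

Row-insert the values π_1, π_2, … into P one at a time, bumping the leftmost entry strictly greater than the inserted value down to the next row. The recording tableau Q records, in position (i, j), the step at which that cell was added to P.
  Insert 4 (step 1): P = [4];  Q = [1]
  Insert 1 (step 2): P = [1] / [4];  Q = [1] / [2]
  Insert 7 (step 3): P = [1, 7] / [4];  Q = [1, 3] / [2]
  Insert 2 (step 4): P = [1, 2] / [4, 7];  Q = [1, 3] / [2, 4]
  Insert 3 (step 5): P = [1, 2, 3] / [4, 7];  Q = [1, 3, 5] / [2, 4]
  Insert 5 (step 6): P = [1, 2, 3, 5] / [4, 7];  Q = [1, 3, 5, 6] / [2, 4]
  Insert 8 (step 7): P = [1, 2, 3, 5, 8] / [4, 7];  Q = [1, 3, 5, 6, 7] / [2, 4]
  Insert 6 (step 8): P = [1, 2, 3, 5, 6] / [4, 7, 8];  Q = [1, 3, 5, 6, 7] / [2, 4, 8]
  Insert 9 (step 9): P = [1, 2, 3, 5, 6, 9] / [4, 7, 8];  Q = [1, 3, 5, 6, 7, 9] / [2, 4, 8]
Final shape: (6, 3).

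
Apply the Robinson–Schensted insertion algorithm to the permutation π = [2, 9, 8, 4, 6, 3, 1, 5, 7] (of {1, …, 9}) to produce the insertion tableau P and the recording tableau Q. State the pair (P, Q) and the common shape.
P = [1, 3, 5, 7] / [2, 6] / [4] / [8] / [9];  Q = [1, 2, 5, 9] / [3, 8] / [4] / [6] / [7];  common shape = (4, 2, 1, 1, 1)

Row-insert the values π_1, π_2, … into P one at a time, bumping the leftmost entry strictly greater than the inserted value down to the next row. The recording tableau Q records, in position (i, j), the step at which that cell was added to P.
  Insert 2 (step 1): P = [2];  Q = [1]
  Insert 9 (step 2): P = [2, 9];  Q = [1, 2]
  Insert 8 (step 3): P = [2, 8] / [9];  Q = [1, 2] / [3]
  Insert 4 (step 4): P = [2, 4] / [8] / [9];  Q = [1, 2] / [3] / [4]
  Insert 6 (step 5): P = [2, 4, 6] / [8] / [9];  Q = [1, 2, 5] / [3] / [4]
  Insert 3 (step 6): P = [2, 3, 6] / [4] / [8] / [9];  Q = [1, 2, 5] / [3] / [4] / [6]
  Insert 1 (step 7): P = [1, 3, 6] / [2] / [4] / [8] / [9];  Q = [1, 2, 5] / [3] / [4] / [6] / [7]
  Insert 5 (step 8): P = [1, 3, 5] / [2, 6] / [4] / [8] / [9];  Q = [1, 2, 5] / [3, 8] / [4] / [6] / [7]
  Insert 7 (step 9): P = [1, 3, 5, 7] / [2, 6] / [4] / [8] / [9];  Q = [1, 2, 5, 9] / [3, 8] / [4] / [6] / [7]
Final shape: (4, 2, 1, 1, 1).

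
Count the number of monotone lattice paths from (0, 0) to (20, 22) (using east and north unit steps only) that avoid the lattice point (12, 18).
Number of paths = 470977461045

Total paths from (0, 0) to (20, 22): C(42, 20) = 513791607420. Paths through (12, 18): (paths (0, 0) → (12, 18)) × (paths (12, 18) → (20, 22)) = C(30, 12) · C(12, 8) = 86493225 · 495 = 42814146375. Avoidance count = 513791607420 − 42814146375 = 470977461045.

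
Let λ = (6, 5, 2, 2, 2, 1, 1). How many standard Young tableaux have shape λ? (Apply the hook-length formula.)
# SYT of shape (6, 5, 2, 2, 2, 1, 1) = 31039008

Hook-length formula: f^λ = n! / Π hook(c), product over all cells c of the Young diagram. For λ = (6, 5, 2, 2, 2, 1, 1), n = 19 boxes. Hook lengths by row (left-to-right, top-to-bottom): [12, 9, 5, 4, 3, 1]; [10, 7, 3, 2, 1]; [6, 3]; [5, 2]; [4, 1]; [2]; [1]. Product of hooks = 3919104000. So f^λ = 19! / 3919104000 = 121645100408832000 / 3919104000 = 31039008.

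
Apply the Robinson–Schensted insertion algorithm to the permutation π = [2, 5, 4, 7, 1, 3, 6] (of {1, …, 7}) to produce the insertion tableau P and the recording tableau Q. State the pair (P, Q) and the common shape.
P = [1, 3, 6] / [2, 4, 7] / [5];  Q = [1, 2, 4] / [3, 6, 7] / [5];  common shape = (3, 3, 1)

Row-insert the values π_1, π_2, … into P one at a time, bumping the leftmost entry strictly greater than the inserted value down to the next row. The recording tableau Q records, in position (i, j), the step at which that cell was added to P.
  Insert 2 (step 1): P = [2];  Q = [1]
  Insert 5 (step 2): P = [2, 5];  Q = [1, 2]
  Insert 4 (step 3): P = [2, 4] / [5];  Q = [1, 2] / [3]
  Insert 7 (step 4): P = [2, 4, 7] / [5];  Q = [1, 2, 4] / [3]
  Insert 1 (step 5): P = [1, 4, 7] / [2] / [5];  Q = [1, 2, 4] / [3] / [5]
  Insert 3 (step 6): P = [1, 3, 7] / [2, 4] / [5];  Q = [1, 2, 4] / [3, 6] / [5]
  Insert 6 (step 7): P = [1, 3, 6] / [2, 4, 7] / [5];  Q = [1, 2, 4] / [3, 6, 7] / [5]
Final shape: (3, 3, 1).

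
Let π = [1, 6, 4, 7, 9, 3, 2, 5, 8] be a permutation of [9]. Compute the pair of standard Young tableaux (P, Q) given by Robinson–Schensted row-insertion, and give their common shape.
P = [1, 2, 5, 8] / [3, 7, 9] / [4] / [6];  Q = [1, 2, 4, 5] / [3, 8, 9] / [6] / [7];  common shape = (4, 3, 1, 1)

Row-insert the values π_1, π_2, … into P one at a time, bumping the leftmost entry strictly greater than the inserted value down to the next row. The recording tableau Q records, in position (i, j), the step at which that cell was added to P.
  Insert 1 (step 1): P = [1];  Q = [1]
  Insert 6 (step 2): P = [1, 6];  Q = [1, 2]
  Insert 4 (step 3): P = [1, 4] / [6];  Q = [1, 2] / [3]
  Insert 7 (step 4): P = [1, 4, 7] / [6];  Q = [1, 2, 4] / [3]
  Insert 9 (step 5): P = [1, 4, 7, 9] / [6];  Q = [1, 2, 4, 5] / [3]
  Insert 3 (step 6): P = [1, 3, 7, 9] / [4] / [6];  Q = [1, 2, 4, 5] / [3] / [6]
  Insert 2 (step 7): P = [1, 2, 7, 9] / [3] / [4] / [6];  Q = [1, 2, 4, 5] / [3] / [6] / [7]
  Insert 5 (step 8): P = [1, 2, 5, 9] / [3, 7] / [4] / [6];  Q = [1, 2, 4, 5] / [3, 8] / [6] / [7]
  Insert 8 (step 9): P = [1, 2, 5, 8] / [3, 7, 9] / [4] / [6];  Q = [1, 2, 4, 5] / [3, 8, 9] / [6] / [7]
Final shape: (4, 3, 1, 1).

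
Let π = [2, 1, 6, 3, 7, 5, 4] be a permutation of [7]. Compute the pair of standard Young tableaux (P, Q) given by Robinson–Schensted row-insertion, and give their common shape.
P = [1, 3, 4] / [2, 5, 7] / [6];  Q = [1, 3, 5] / [2, 4, 6] / [7];  common shape = (3, 3, 1)

Row-insert the values π_1, π_2, … into P one at a time, bumping the leftmost entry strictly greater than the inserted value down to the next row. The recording tableau Q records, in position (i, j), the step at which that cell was added to P.
  Insert 2 (step 1): P = [2];  Q = [1]
  Insert 1 (step 2): P = [1] / [2];  Q = [1] / [2]
  Insert 6 (step 3): P = [1, 6] / [2];  Q = [1, 3] / [2]
  Insert 3 (step 4): P = [1, 3] / [2, 6];  Q = [1, 3] / [2, 4]
  Insert 7 (step 5): P = [1, 3, 7] / [2, 6];  Q = [1, 3, 5] / [2, 4]
  Insert 5 (step 6): P = [1, 3, 5] / [2, 6, 7];  Q = [1, 3, 5] / [2, 4, 6]
  Insert 4 (step 7): P = [1, 3, 4] / [2, 5, 7] / [6];  Q = [1, 3, 5] / [2, 4, 6] / [7]
Final shape: (3, 3, 1).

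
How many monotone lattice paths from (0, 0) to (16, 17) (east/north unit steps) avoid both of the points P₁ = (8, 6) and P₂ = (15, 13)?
Number of paths = 804151044

Inclusion–exclusion. Total paths: C(33, 16) = 1166803110. Through P₁: C(14, 8)·C(19, 8) = 226972746. Through P₂: C(28, 15)·C(5, 1) = 187210800. Since P₁ is strictly southwest of P₂, a monotone path through both must visit P₁ then P₂; paths through both = C(14, 8)·C(14, 7)·C(5, 1) = 51531480. Avoid both = 1166803110 − 226972746 − 187210800 + 51531480 = 804151044.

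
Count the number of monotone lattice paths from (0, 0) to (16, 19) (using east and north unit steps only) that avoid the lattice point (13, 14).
Number of paths = 2936664150

Total paths from (0, 0) to (16, 19): C(35, 16) = 4059928950. Paths through (13, 14): (paths (0, 0) → (13, 14)) × (paths (13, 14) → (16, 19)) = C(27, 13) · C(8, 3) = 20058300 · 56 = 1123264800. Avoidance count = 4059928950 − 1123264800 = 2936664150.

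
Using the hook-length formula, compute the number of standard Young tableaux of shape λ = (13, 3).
# SYT of shape (13, 3) = 440

Hook-length formula: f^λ = n! / Π hook(c), product over all cells c of the Young diagram. For λ = (13, 3), n = 16 boxes. Hook lengths by row (left-to-right, top-to-bottom): [14, 13, 12, 10, 9, 8, 7, 6, 5, 4, 3, 2, 1]; [3, 2, 1]. Product of hooks = 47551795200. So f^λ = 16! / 47551795200 = 20922789888000 / 47551795200 = 440.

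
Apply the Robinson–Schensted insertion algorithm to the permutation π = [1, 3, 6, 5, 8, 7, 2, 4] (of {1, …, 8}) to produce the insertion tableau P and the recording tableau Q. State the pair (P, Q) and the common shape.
P = [1, 2, 4, 7] / [3, 5] / [6, 8];  Q = [1, 2, 3, 5] / [4, 6] / [7, 8];  common shape = (4, 2, 2)

Row-insert the values π_1, π_2, … into P one at a time, bumping the leftmost entry strictly greater than the inserted value down to the next row. The recording tableau Q records, in position (i, j), the step at which that cell was added to P.
  Insert 1 (step 1): P = [1];  Q = [1]
  Insert 3 (step 2): P = [1, 3];  Q = [1, 2]
  Insert 6 (step 3): P = [1, 3, 6];  Q = [1, 2, 3]
  Insert 5 (step 4): P = [1, 3, 5] / [6];  Q = [1, 2, 3] / [4]
  Insert 8 (step 5): P = [1, 3, 5, 8] / [6];  Q = [1, 2, 3, 5] / [4]
  Insert 7 (step 6): P = [1, 3, 5, 7] / [6, 8];  Q = [1, 2, 3, 5] / [4, 6]
  Insert 2 (step 7): P = [1, 2, 5, 7] / [3, 8] / [6];  Q = [1, 2, 3, 5] / [4, 6] / [7]
  Insert 4 (step 8): P = [1, 2, 4, 7] / [3, 5] / [6, 8];  Q = [1, 2, 3, 5] / [4, 6] / [7, 8]
Final shape: (4, 2, 2).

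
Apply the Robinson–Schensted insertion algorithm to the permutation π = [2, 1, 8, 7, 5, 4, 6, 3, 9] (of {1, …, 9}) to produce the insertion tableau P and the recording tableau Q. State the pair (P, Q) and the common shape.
P = [1, 3, 6, 9] / [2, 4] / [5] / [7] / [8];  Q = [1, 3, 7, 9] / [2, 4] / [5] / [6] / [8];  common shape = (4, 2, 1, 1, 1)

Row-insert the values π_1, π_2, … into P one at a time, bumping the leftmost entry strictly greater than the inserted value down to the next row. The recording tableau Q records, in position (i, j), the step at which that cell was added to P.
  Insert 2 (step 1): P = [2];  Q = [1]
  Insert 1 (step 2): P = [1] / [2];  Q = [1] / [2]
  Insert 8 (step 3): P = [1, 8] / [2];  Q = [1, 3] / [2]
  Insert 7 (step 4): P = [1, 7] / [2, 8];  Q = [1, 3] / [2, 4]
  Insert 5 (step 5): P = [1, 5] / [2, 7] / [8];  Q = [1, 3] / [2, 4] / [5]
  Insert 4 (step 6): P = [1, 4] / [2, 5] / [7] / [8];  Q = [1, 3] / [2, 4] / [5] / [6]
  Insert 6 (step 7): P = [1, 4, 6] / [2, 5] / [7] / [8];  Q = [1, 3, 7] / [2, 4] / [5] / [6]
  Insert 3 (step 8): P = [1, 3, 6] / [2, 4] / [5] / [7] / [8];  Q = [1, 3, 7] / [2, 4] / [5] / [6] / [8]
  Insert 9 (step 9): P = [1, 3, 6, 9] / [2, 4] / [5] / [7] / [8];  Q = [1, 3, 7, 9] / [2, 4] / [5] / [6] / [8]
Final shape: (4, 2, 1, 1, 1).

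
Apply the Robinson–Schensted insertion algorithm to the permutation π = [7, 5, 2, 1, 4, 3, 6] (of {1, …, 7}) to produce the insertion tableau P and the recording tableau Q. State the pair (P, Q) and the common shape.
P = [1, 3, 6] / [2, 4] / [5] / [7];  Q = [1, 5, 7] / [2, 6] / [3] / [4];  common shape = (3, 2, 1, 1)

Row-insert the values π_1, π_2, … into P one at a time, bumping the leftmost entry strictly greater than the inserted value down to the next row. The recording tableau Q records, in position (i, j), the step at which that cell was added to P.
  Insert 7 (step 1): P = [7];  Q = [1]
  Insert 5 (step 2): P = [5] / [7];  Q = [1] / [2]
  Insert 2 (step 3): P = [2] / [5] / [7];  Q = [1] / [2] / [3]
  Insert 1 (step 4): P = [1] / [2] / [5] / [7];  Q = [1] / [2] / [3] / [4]
  Insert 4 (step 5): P = [1, 4] / [2] / [5] / [7];  Q = [1, 5] / [2] / [3] / [4]
  Insert 3 (step 6): P = [1, 3] / [2, 4] / [5] / [7];  Q = [1, 5] / [2, 6] / [3] / [4]
  Insert 6 (step 7): P = [1, 3, 6] / [2, 4] / [5] / [7];  Q = [1, 5, 7] / [2, 6] / [3] / [4]
Final shape: (3, 2, 1, 1).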